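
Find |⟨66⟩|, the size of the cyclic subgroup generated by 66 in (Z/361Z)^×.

By Lagrange's theorem, ord_361(66) divides φ(361) = φ(19^2) = 19·(19−1) = 342 = 2 · 3^2 · 19.
Divisors of 342: 1, 2, 3, 6, 9, 18, 19, 38, 57, 114, 171, 342.
Check 66^d mod 361 for each divisor in increasing order:
66^1 ≡ 66 (mod 361)
66^2 ≡ 24 (mod 361)
66^3 ≡ 140 (mod 361)
66^6 ≡ 106 (mod 361)
66^9 ≡ 39 (mod 361)
66^18 ≡ 77 (mod 361)
66^19 ≡ 28 (mod 361)
66^38 ≡ 62 (mod 361)
66^57 ≡ 292 (mod 361)
66^114 ≡ 68 (mod 361)
66^171 ≡ 1 (mod 361) ✓
So ord_361(66) = 171.

171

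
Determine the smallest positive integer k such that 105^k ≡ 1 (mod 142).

14

By Lagrange's theorem, ord_142(105) divides φ(142) = φ(2)·φ(71) = 1·70 = 70 = 2 · 5 · 7.
Divisors of 70: 1, 2, 5, 7, 10, 14, 35, 70.
Test each divisor d:
105^1 ≡ 105
105^2 ≡ 91
105^5 ≡ 39
105^7 ≡ 141
105^10 ≡ 101
105^14 ≡ 1
Therefore the multiplicative order of 105 modulo 142 is 14.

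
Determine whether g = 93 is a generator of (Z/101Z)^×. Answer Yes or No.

Yes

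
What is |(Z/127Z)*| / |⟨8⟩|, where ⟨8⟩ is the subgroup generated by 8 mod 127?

The order of 8 must divide φ(127) = 127 − 1 = 126 = 2 · 3^2 · 7.
Divisors of 126: 1, 2, 3, 6, 7, 9, 14, 18, 21, 42, 63, 126.
Test each divisor d:
8^1 ≡ 8
8^2 ≡ 64
8^3 ≡ 4
8^6 ≡ 16
8^7 ≡ 1
Thus |⟨8⟩| = ord(8) = 7.
The index is φ(127) / ord(8) = 126 / 7 = 18.

18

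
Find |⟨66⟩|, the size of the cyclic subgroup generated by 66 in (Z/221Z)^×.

8

By Lagrange's theorem, ord_221(66) divides φ(221) = φ(13·17) = (13−1)·(17−1) = 12·16 = 192 = 2^6 · 3.
Divisors of 192: 1, 2, 3, 4, 6, 8, 12, 16, 24, 32, 48, 64, 96, 192.
Test each divisor d:
66^1 ≡ 66 (mod 221)
66^2 ≡ 157 (mod 221)
66^3 ≡ 196 (mod 221)
66^4 ≡ 118 (mod 221)
66^6 ≡ 183 (mod 221)
66^8 ≡ 1 (mod 221) ✓
So ord_221(66) = 8.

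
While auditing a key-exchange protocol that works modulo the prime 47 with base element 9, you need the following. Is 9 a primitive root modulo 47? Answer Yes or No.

φ(47) = 47 − 1 = 46 = 2 · 23.
9 is a primitive root mod 47 iff 9^(φ(47)/q) ≢ 1 for every prime q | φ(47), i.e. q ∈ {2, 23}.
9^23 ≡ 1 (mod 47)  [q = 2: ≡ 1 ✗]
9^2 ≡ 34 (mod 47)  [q = 23: ≢ 1 ✓]
The check at q = 2 fails, so 9 generates a proper subgroup.

No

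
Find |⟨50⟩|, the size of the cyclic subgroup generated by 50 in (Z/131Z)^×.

130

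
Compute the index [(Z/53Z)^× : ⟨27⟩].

By Lagrange's theorem, ord_53(27) divides φ(53) = 53 − 1 = 52 = 2^2 · 13.
Divisors of 52: 1, 2, 4, 13, 26, 52.
Test each divisor d:
27^1 ≡ 27 (mod 53)
27^2 ≡ 40 (mod 53)
27^4 ≡ 10 (mod 53)
27^13 ≡ 23 (mod 53)
27^26 ≡ 52 (mod 53)
27^52 ≡ 1 (mod 53) ✓
The order of 27 is 52, so the subgroup it generates has 52 elements.
[(Z/53Z)^× : ⟨27⟩] = 52/52 = 1.

1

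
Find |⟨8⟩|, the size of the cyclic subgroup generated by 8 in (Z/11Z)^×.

10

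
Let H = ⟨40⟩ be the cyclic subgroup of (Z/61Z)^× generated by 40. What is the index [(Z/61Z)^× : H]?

ord(40) | φ(61) = 61 − 1 = 60 = 2^2 · 3 · 5.
Divisors of 60: 1, 2, 3, 4, 5, 6, 10, 12, 15, 20, 30, 60.
Check 40^d mod 61 for each divisor in increasing order:
40^1 ≡ 40 (mod 61)
40^2 ≡ 14 (mod 61)
40^3 ≡ 11 (mod 61)
40^4 ≡ 13 (mod 61)
40^5 ≡ 32 (mod 61)
40^6 ≡ 60 (mod 61)
40^10 ≡ 48 (mod 61)
40^12 ≡ 1 (mod 61) ✓
The order of 40 is 12, so the subgroup it generates has 12 elements.
The index is φ(61) / ord(40) = 60 / 12 = 5.

5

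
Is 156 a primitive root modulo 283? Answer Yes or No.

φ(283) = 283 − 1 = 282 = 2 · 3 · 47.
Test 156^(282/q) mod 283 for each prime factor q of 282:
156^141 ≡ 282 (mod 283)  [q = 2: ≢ 1 ✓]
156^94 ≡ 1 (mod 283)  [q = 3: ≡ 1 ✗]
156^6 ≡ 275 (mod 283)  [q = 47: ≢ 1 ✓]
Since 156^94 ≡ 1, the order of 156 divides 94 < 282, so 156 is not a primitive root.

No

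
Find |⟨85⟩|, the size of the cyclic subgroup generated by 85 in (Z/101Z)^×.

ord(85) | φ(101) = 101 − 1 = 100 = 2^2 · 5^2.
Divisors of 100: 1, 2, 4, 5, 10, 20, 25, 50, 100.
Test each divisor d:
85^1 ≡ 85
85^2 ≡ 54
85^4 ≡ 88
85^5 ≡ 6
85^10 ≡ 36
85^20 ≡ 84
85^25 ≡ 100
85^50 ≡ 1
Therefore the multiplicative order of 85 modulo 101 is 50.

50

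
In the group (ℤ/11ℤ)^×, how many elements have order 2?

1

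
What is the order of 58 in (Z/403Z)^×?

60

ord(58) | φ(403) = φ(13·31) = (13−1)·(31−1) = 12·30 = 360 = 2^3 · 3^2 · 5.
Divisors of 360: 1, 2, 3, 4, 5, 6, 8, 9, 10, 12, 15, 18, 20, 24, 30, 36, 40, 45, 60, 72, 90, 120, 180, 360.
Test each divisor d:
58^1 ≡ 58
58^2 ≡ 140
58^3 ≡ 60
58^4 ≡ 256
58^5 ≡ 340
58^6 ≡ 376
58^8 ≡ 250
58^9 ≡ 395
58^10 ≡ 342
58^12 ≡ 326
58^15 ≡ 216
58^18 ≡ 64
58^20 ≡ 94
58^24 ≡ 287
58^30 ≡ 311
58^36 ≡ 66
58^40 ≡ 373
58^45 ≡ 278
58^60 ≡ 1
Therefore the multiplicative order of 58 modulo 403 is 60.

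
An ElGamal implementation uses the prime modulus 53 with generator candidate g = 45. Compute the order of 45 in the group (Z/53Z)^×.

The order of 45 must divide φ(53) = 53 − 1 = 52 = 2^2 · 13.
Divisors of 52: 1, 2, 4, 13, 26, 52.
Evaluate successive powers at the divisors of 52:
45^1 ≡ 45
45^2 ≡ 11
45^4 ≡ 15
45^13 ≡ 30
45^26 ≡ 52
45^52 ≡ 1
The smallest such exponent is 52, so the order of 45 is 52.

52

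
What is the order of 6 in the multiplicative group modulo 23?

The order of 6 must divide φ(23) = 23 − 1 = 22 = 2 · 11.
Divisors of 22: 1, 2, 11, 22.
Evaluate successive powers at the divisors of 22:
6^1 ≡ 6 (mod 23)
6^2 ≡ 13 (mod 23)
6^11 ≡ 1 (mod 23) ✓
Hence ord(6) = 11.

11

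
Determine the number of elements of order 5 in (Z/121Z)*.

φ(121) = φ(11^2) = 11·(11−1) = 110 = 2 · 5 · 11.
Since (Z/121Z)^× is cyclic of order 110, the number of elements of order d is φ(d) when d | 110 and 0 otherwise.
5 | 110, and φ(5) = 5 − 1 = 4.

4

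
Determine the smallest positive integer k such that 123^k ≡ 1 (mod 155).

4

The order of 123 must divide φ(155) = φ(5·31) = (5−1)·(31−1) = 4·30 = 120 = 2^3 · 3 · 5.
Divisors of 120: 1, 2, 3, 4, 5, 6, 8, 10, 12, 15, 20, 24, 30, 40, 60, 120.
Test each divisor d:
123^1 ≡ 123
123^2 ≡ 94
123^3 ≡ 92
123^4 ≡ 1
Therefore the multiplicative order of 123 modulo 155 is 4.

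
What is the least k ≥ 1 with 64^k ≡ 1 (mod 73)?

3

By Lagrange's theorem, ord_73(64) divides φ(73) = 73 − 1 = 72 = 2^3 · 3^2.
Divisors of 72: 1, 2, 3, 4, 6, 8, 9, 12, 18, 24, 36, 72.
Test each divisor d:
64^1 ≡ 64 (mod 73)
64^2 ≡ 8 (mod 73)
64^3 ≡ 1 (mod 73) ✓
Therefore the multiplicative order of 64 modulo 73 is 3.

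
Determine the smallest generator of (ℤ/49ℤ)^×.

φ(49) = φ(7^2) = 7·(7−1) = 42 = 2 · 3 · 7.
g is a primitive root iff g^(42/q) ≢ 1 (mod 49) for each prime q ∈ {2, 3, 7}.
g = 2: 2^21 ≡ 1 — hits 1, so not a primitive root.
g = 3: 3^21 ≡ 48; 3^14 ≡ 30; 3^6 ≡ 43 — none is 1, so 3 is a primitive root.
So 3 is the smallest generator of (Z/49Z)^×.

3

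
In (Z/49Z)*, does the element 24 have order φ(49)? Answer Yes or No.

Yes

φ(49) = φ(7^2) = 7·(7−1) = 42 = 2 · 3 · 7.
It suffices to check that the order of 24 is not a proper divisor of 42: compute 24^(42/q) for q ∈ {2, 3, 7}.
24^21 ≡ 48 (mod 49)  [q = 2: ≢ 1 ✓]
24^14 ≡ 30 (mod 49)  [q = 3: ≢ 1 ✓]
24^6 ≡ 36 (mod 49)  [q = 7: ≢ 1 ✓]
Every test exponent gives a nontrivial residue, hence 24 generates the full group.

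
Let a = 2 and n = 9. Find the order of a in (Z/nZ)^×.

By Lagrange's theorem, ord_9(2) divides φ(9) = φ(3^2) = 3·(3−1) = 6 = 2 · 3.
Divisors of 6: 1, 2, 3, 6.
Compute 2^d (mod 9) for the divisors d until we hit 1:
2^1 ≡ 2 (mod 9)
2^2 ≡ 4 (mod 9)
2^3 ≡ 8 (mod 9)
2^6 ≡ 1 (mod 9) ✓
Therefore the multiplicative order of 2 modulo 9 is 6.

6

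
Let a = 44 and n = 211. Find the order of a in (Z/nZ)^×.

105

By Lagrange's theorem, ord_211(44) divides φ(211) = 211 − 1 = 210 = 2 · 3 · 5 · 7.
Divisors of 210: 1, 2, 3, 5, 6, 7, 10, 14, 15, 21, 30, 35, 42, 70, 105, 210.
Compute 44^d (mod 211) for the divisors d until we hit 1:
44^1 ≡ 44
44^2 ≡ 37
44^3 ≡ 151
44^5 ≡ 101
44^6 ≡ 13
44^7 ≡ 150
44^10 ≡ 73
44^14 ≡ 134
44^15 ≡ 199
44^21 ≡ 55
44^30 ≡ 144
44^35 ≡ 196
44^42 ≡ 71
44^70 ≡ 14
44^105 ≡ 1
Hence ord(44) = 105.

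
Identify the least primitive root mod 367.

φ(367) = 367 − 1 = 366 = 2 · 3 · 61.
Test candidates g = 2, 3, … against the prime factors q ∈ {2, 3, 61} of φ(367): g is a generator iff g^(366/q) ≢ 1 for every such q.
g = 2: 2^183 ≡ 1 — hits 1, so not a primitive root.
g = 3: 3^183 ≡ 366; 3^122 ≡ 1 — hits 1, so not a primitive root.
g = 4: 4^183 ≡ 1 — hits 1, so not a primitive root.
g = 5: 5^183 ≡ 366; 5^122 ≡ 1 — hits 1, so not a primitive root.
g = 6: 6^183 ≡ 366; 6^122 ≡ 283; 6^6 ≡ 47 — none is 1, so 6 is a primitive root.
Hence the least primitive root of 367 is 6.

6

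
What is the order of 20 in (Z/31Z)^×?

15

By Lagrange's theorem, ord_31(20) divides φ(31) = 31 − 1 = 30 = 2 · 3 · 5.
Divisors of 30: 1, 2, 3, 5, 6, 10, 15, 30.
Evaluate successive powers at the divisors of 30:
20^1 ≡ 20
20^2 ≡ 28
20^3 ≡ 2
20^5 ≡ 25
20^6 ≡ 4
20^10 ≡ 5
20^15 ≡ 1
Hence ord(20) = 15.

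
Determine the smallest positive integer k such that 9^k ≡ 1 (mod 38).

By Lagrange's theorem, ord_38(9) divides φ(38) = φ(2)·φ(19) = 1·18 = 18 = 2 · 3^2.
Divisors of 18: 1, 2, 3, 6, 9, 18.
Compute 9^d (mod 38) for the divisors d until we hit 1:
9^1 ≡ 9
9^2 ≡ 5
9^3 ≡ 7
9^6 ≡ 11
9^9 ≡ 1
Therefore the multiplicative order of 9 modulo 38 is 9.

9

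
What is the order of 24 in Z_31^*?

The order of 24 must divide φ(31) = 31 − 1 = 30 = 2 · 3 · 5.
Divisors of 30: 1, 2, 3, 5, 6, 10, 15, 30.
Evaluate successive powers at the divisors of 30:
24^1 ≡ 24 (mod 31)
24^2 ≡ 18 (mod 31)
24^3 ≡ 29 (mod 31)
24^5 ≡ 26 (mod 31)
24^6 ≡ 4 (mod 31)
24^10 ≡ 25 (mod 31)
24^15 ≡ 30 (mod 31)
24^30 ≡ 1 (mod 31) ✓
Therefore the multiplicative order of 24 modulo 31 is 30.

30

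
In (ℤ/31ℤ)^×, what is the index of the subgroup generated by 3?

1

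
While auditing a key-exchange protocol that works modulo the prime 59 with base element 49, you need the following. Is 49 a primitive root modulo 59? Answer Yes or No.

φ(59) = 59 − 1 = 58 = 2 · 29.
It suffices to check that the order of 49 is not a proper divisor of 58: compute 49^(58/q) for q ∈ {2, 29}.
49^29 ≡ 1 (mod 59)  [q = 2: ≡ 1 ✗]
49^2 ≡ 41 (mod 59)  [q = 29: ≢ 1 ✓]
49^29 ≡ 1 shows ord(49) | 29, strictly less than φ(59); not a primitive root.

No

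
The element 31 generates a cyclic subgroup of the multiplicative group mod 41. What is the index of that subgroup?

4

ord(31) | φ(41) = 41 − 1 = 40 = 2^3 · 5.
Divisors of 40: 1, 2, 4, 5, 8, 10, 20, 40.
Compute 31^d (mod 41) for the divisors d until we hit 1:
31^1 ≡ 31
31^2 ≡ 18
31^4 ≡ 37
31^5 ≡ 40
31^8 ≡ 16
31^10 ≡ 1
The order of 31 is 10, so the subgroup it generates has 10 elements.
[(Z/41Z)^× : ⟨31⟩] = 40/10 = 4.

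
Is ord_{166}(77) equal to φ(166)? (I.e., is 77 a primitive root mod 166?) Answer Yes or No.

No

φ(166) = φ(2)·φ(83) = 1·82 = 82 = 2 · 41.
An element g generates (Z/166Z)^× iff g^(82/q) ≢ 1 (mod 166) for each prime q ∈ {2, 41}.
77^41 ≡ 1 (mod 166)  [q = 2: ≡ 1 ✗]
77^2 ≡ 119 (mod 166)  [q = 41: ≢ 1 ✓]
The check at q = 2 fails, so 77 generates a proper subgroup.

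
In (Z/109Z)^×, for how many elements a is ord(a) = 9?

6

φ(109) = 109 − 1 = 108 = 2^2 · 3^3.
Since (Z/109Z)^× is cyclic of order 108, the number of elements of order d is φ(d) when d | 108 and 0 otherwise.
9 = 3^2 divides 108, and φ(9) = 6.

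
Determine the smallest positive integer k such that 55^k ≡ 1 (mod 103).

51

Since 55 ∈ (Z/103Z)^×, its order divides φ(103) = 103 − 1 = 102 = 2 · 3 · 17.
Divisors of 102: 1, 2, 3, 6, 17, 34, 51, 102.
Compute 55^d (mod 103) for the divisors d until we hit 1:
55^1 ≡ 55 (mod 103)
55^2 ≡ 38 (mod 103)
55^3 ≡ 30 (mod 103)
55^6 ≡ 76 (mod 103)
55^17 ≡ 56 (mod 103)
55^34 ≡ 46 (mod 103)
55^51 ≡ 1 (mod 103) ✓
Hence ord(55) = 51.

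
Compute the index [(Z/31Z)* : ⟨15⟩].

3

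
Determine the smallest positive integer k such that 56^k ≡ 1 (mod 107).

53

By Lagrange's theorem, ord_107(56) divides φ(107) = 107 − 1 = 106 = 2 · 53.
Divisors of 106: 1, 2, 53, 106.
Check 56^d mod 107 for each divisor in increasing order:
56^1 ≡ 56 (mod 107)
56^2 ≡ 33 (mod 107)
56^53 ≡ 1 (mod 107) ✓
The smallest such exponent is 53, so the order of 56 is 53.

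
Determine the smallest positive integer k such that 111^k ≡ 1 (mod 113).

28

The order of 111 must divide φ(113) = 113 − 1 = 112 = 2^4 · 7.
Divisors of 112: 1, 2, 4, 7, 8, 14, 16, 28, 56, 112.
Check 111^d mod 113 for each divisor in increasing order:
111^1 ≡ 111 (mod 113)
111^2 ≡ 4 (mod 113)
111^4 ≡ 16 (mod 113)
111^7 ≡ 98 (mod 113)
111^8 ≡ 30 (mod 113)
111^14 ≡ 112 (mod 113)
111^16 ≡ 109 (mod 113)
111^28 ≡ 1 (mod 113) ✓
The smallest such exponent is 28, so the order of 111 is 28.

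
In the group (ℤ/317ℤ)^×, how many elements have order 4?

2

φ(317) = 317 − 1 = 316 = 2^2 · 79.
In a cyclic group of order 316, there are φ(d) elements of order d for each divisor d of 316, and zero for non-divisors.
4 = 2^2 divides 316, and φ(4) = 2.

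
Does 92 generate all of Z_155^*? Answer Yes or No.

155 = 5 · 31 is a product of two distinct odd primes, so (Z/155Z)^× ≅ (Z/5Z)^× × (Z/31Z)^× is not cyclic.
No primitive root modulo 155 exists; in particular 92 is not one.

No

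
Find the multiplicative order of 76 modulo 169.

The order of 76 must divide φ(169) = φ(13^2) = 13·(13−1) = 156 = 2^2 · 3 · 13.
Divisors of 156: 1, 2, 3, 4, 6, 12, 13, 26, 39, 52, 78, 156.
Evaluate successive powers at the divisors of 156:
76^1 ≡ 76
76^2 ≡ 30
76^3 ≡ 83
76^4 ≡ 55
76^6 ≡ 129
76^12 ≡ 79
76^13 ≡ 89
76^26 ≡ 147
76^39 ≡ 70
76^52 ≡ 146
76^78 ≡ 168
76^156 ≡ 1
Hence ord(76) = 156.

156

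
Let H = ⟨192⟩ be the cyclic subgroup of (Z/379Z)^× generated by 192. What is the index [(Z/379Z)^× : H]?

ord(192) | φ(379) = 379 − 1 = 378 = 2 · 3^3 · 7.
Divisors of 378: 1, 2, 3, 6, 7, 9, 14, 18, 21, 27, 42, 54, 63, 126, 189, 378.
Compute 192^d (mod 379) for the divisors d until we hit 1:
192^1 ≡ 192 (mod 379)
192^2 ≡ 101 (mod 379)
192^3 ≡ 63 (mod 379)
192^6 ≡ 179 (mod 379)
192^7 ≡ 258 (mod 379)
192^9 ≡ 286 (mod 379)
192^14 ≡ 239 (mod 379)
192^18 ≡ 311 (mod 379)
192^21 ≡ 264 (mod 379)
192^27 ≡ 260 (mod 379)
192^42 ≡ 339 (mod 379)
192^54 ≡ 138 (mod 379)
192^63 ≡ 52 (mod 379)
192^126 ≡ 51 (mod 379)
192^189 ≡ 378 (mod 379)
192^378 ≡ 1 (mod 379) ✓
Thus |⟨192⟩| = ord(192) = 378.
[(Z/379Z)^× : ⟨192⟩] = 378/378 = 1.

1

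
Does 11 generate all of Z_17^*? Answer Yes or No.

φ(17) = 17 − 1 = 16 = 2^4.
An element g generates (Z/17Z)^× iff g^(16/q) ≢ 1 (mod 17) for each prime q ∈ {2}.
11^8 ≡ 16 (mod 17)  [q = 2: ≢ 1 ✓]
None equal 1, so ord_17(11) = 16: 11 is a primitive root.

Yes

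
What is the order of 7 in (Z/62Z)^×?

15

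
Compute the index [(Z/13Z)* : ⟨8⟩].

Since 8 ∈ (Z/13Z)^×, its order divides φ(13) = 13 − 1 = 12 = 2^2 · 3.
Divisors of 12: 1, 2, 3, 4, 6, 12.
Check 8^d mod 13 for each divisor in increasing order:
8^1 ≡ 8 (mod 13)
8^2 ≡ 12 (mod 13)
8^3 ≡ 5 (mod 13)
8^4 ≡ 1 (mod 13) ✓
Thus |⟨8⟩| = ord(8) = 4.
Index = |(Z/13Z)^×| / |⟨8⟩| = 12 / 4 = 3.

3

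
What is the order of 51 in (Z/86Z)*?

14

Since 51 ∈ (Z/86Z)^×, its order divides φ(86) = φ(2)·φ(43) = 1·42 = 42 = 2 · 3 · 7.
Divisors of 42: 1, 2, 3, 6, 7, 14, 21, 42.
Test each divisor d:
51^1 ≡ 51 (mod 86)
51^2 ≡ 21 (mod 86)
51^3 ≡ 39 (mod 86)
51^6 ≡ 59 (mod 86)
51^7 ≡ 85 (mod 86)
51^14 ≡ 1 (mod 86) ✓
Therefore the multiplicative order of 51 modulo 86 is 14.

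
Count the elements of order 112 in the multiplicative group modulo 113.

48

φ(113) = 113 − 1 = 112 = 2^4 · 7.
In a cyclic group of order 112, there are φ(d) elements of order d for each divisor d of 112, and zero for non-divisors.
112 = 2^4 · 7 divides 112, and φ(112) = 48.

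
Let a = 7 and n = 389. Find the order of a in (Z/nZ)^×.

97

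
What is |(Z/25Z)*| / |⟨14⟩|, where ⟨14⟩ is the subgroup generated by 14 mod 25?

2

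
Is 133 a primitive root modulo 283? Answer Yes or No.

Yes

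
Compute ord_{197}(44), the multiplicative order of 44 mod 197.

By Lagrange's theorem, ord_197(44) divides φ(197) = 197 − 1 = 196 = 2^2 · 7^2.
Divisors of 196: 1, 2, 4, 7, 14, 28, 49, 98, 196.
Test each divisor d:
44^1 ≡ 44
44^2 ≡ 163
44^4 ≡ 171
44^7 ≡ 87
44^14 ≡ 83
44^28 ≡ 191
44^49 ≡ 14
44^98 ≡ 196
44^196 ≡ 1
Therefore the multiplicative order of 44 modulo 197 is 196.

196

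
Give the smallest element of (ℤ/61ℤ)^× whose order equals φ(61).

φ(61) = 61 − 1 = 60 = 2^2 · 3 · 5.
g is a primitive root iff g^(60/q) ≢ 1 (mod 61) for each prime q ∈ {2, 3, 5}.
g = 2: 2^30 ≡ 60; 2^20 ≡ 47; 2^12 ≡ 9 — none is 1, so 2 is a primitive root.
So 2 is the smallest generator of (Z/61Z)^×.

2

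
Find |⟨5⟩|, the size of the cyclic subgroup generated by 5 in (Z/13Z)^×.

4

ord(5) | φ(13) = 13 − 1 = 12 = 2^2 · 3.
Divisors of 12: 1, 2, 3, 4, 6, 12.
Check 5^d mod 13 for each divisor in increasing order:
5^1 ≡ 5 (mod 13)
5^2 ≡ 12 (mod 13)
5^3 ≡ 8 (mod 13)
5^4 ≡ 1 (mod 13) ✓
Hence ord(5) = 4.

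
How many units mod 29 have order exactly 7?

φ(29) = 29 − 1 = 28 = 2^2 · 7.
(Z/29Z)^× is cyclic (|G| = 28); a cyclic group of order m has exactly φ(d) elements of each order d | m, and none otherwise.
7 | 28, and φ(7) = 7 − 1 = 6.

6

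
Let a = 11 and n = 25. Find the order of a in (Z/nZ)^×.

5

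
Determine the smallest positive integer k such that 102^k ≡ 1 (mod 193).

The order of 102 must divide φ(193) = 193 − 1 = 192 = 2^6 · 3.
Divisors of 192: 1, 2, 3, 4, 6, 8, 12, 16, 24, 32, 48, 64, 96, 192.
Test each divisor d:
102^1 ≡ 102
102^2 ≡ 175
102^3 ≡ 94
102^4 ≡ 131
102^6 ≡ 151
102^8 ≡ 177
102^12 ≡ 27
102^16 ≡ 63
102^24 ≡ 150
102^32 ≡ 109
102^48 ≡ 112
102^64 ≡ 108
102^96 ≡ 192
102^192 ≡ 1
So ord_193(102) = 192.

192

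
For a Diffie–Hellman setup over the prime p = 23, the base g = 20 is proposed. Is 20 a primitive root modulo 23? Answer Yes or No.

Yes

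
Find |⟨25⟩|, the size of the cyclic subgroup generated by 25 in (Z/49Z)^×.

By Lagrange's theorem, ord_49(25) divides φ(49) = φ(7^2) = 7·(7−1) = 42 = 2 · 3 · 7.
Divisors of 42: 1, 2, 3, 6, 7, 14, 21, 42.
Compute 25^d (mod 49) for the divisors d until we hit 1:
25^1 ≡ 25 (mod 49)
25^2 ≡ 37 (mod 49)
25^3 ≡ 43 (mod 49)
25^6 ≡ 36 (mod 49)
25^7 ≡ 18 (mod 49)
25^14 ≡ 30 (mod 49)
25^21 ≡ 1 (mod 49) ✓
Therefore the multiplicative order of 25 modulo 49 is 21.

21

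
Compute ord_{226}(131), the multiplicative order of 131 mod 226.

8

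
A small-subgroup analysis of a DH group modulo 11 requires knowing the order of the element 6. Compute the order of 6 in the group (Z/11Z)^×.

10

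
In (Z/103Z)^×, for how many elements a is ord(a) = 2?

φ(103) = 103 − 1 = 102 = 2 · 3 · 17.
Since (Z/103Z)^× is cyclic of order 102, the number of elements of order d is φ(d) when d | 102 and 0 otherwise.
2 | 102, and φ(2) = 2 − 1 = 1.

1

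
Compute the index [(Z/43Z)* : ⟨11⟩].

Since 11 ∈ (Z/43Z)^×, its order divides φ(43) = 43 − 1 = 42 = 2 · 3 · 7.
Divisors of 42: 1, 2, 3, 6, 7, 14, 21, 42.
Test each divisor d:
11^1 ≡ 11
11^2 ≡ 35
11^3 ≡ 41
11^6 ≡ 4
11^7 ≡ 1
Thus |⟨11⟩| = ord(11) = 7.
Index = |(Z/43Z)^×| / |⟨11⟩| = 42 / 7 = 6.

6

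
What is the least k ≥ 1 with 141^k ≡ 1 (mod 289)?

The order of 141 must divide φ(289) = φ(17^2) = 17·(17−1) = 272 = 2^4 · 17.
Divisors of 272: 1, 2, 4, 8, 16, 17, 34, 68, 136, 272.
Compute 141^d (mod 289) for the divisors d until we hit 1:
141^1 ≡ 141
141^2 ≡ 229
141^4 ≡ 132
141^8 ≡ 84
141^16 ≡ 120
141^17 ≡ 158
141^34 ≡ 110
141^68 ≡ 251
141^136 ≡ 288
141^272 ≡ 1
Therefore the multiplicative order of 141 modulo 289 is 272.

272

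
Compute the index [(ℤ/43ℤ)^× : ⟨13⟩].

2

The order of 13 must divide φ(43) = 43 − 1 = 42 = 2 · 3 · 7.
Divisors of 42: 1, 2, 3, 6, 7, 14, 21, 42.
Check 13^d mod 43 for each divisor in increasing order:
13^1 ≡ 13 (mod 43)
13^2 ≡ 40 (mod 43)
13^3 ≡ 4 (mod 43)
13^6 ≡ 16 (mod 43)
13^7 ≡ 36 (mod 43)
13^14 ≡ 6 (mod 43)
13^21 ≡ 1 (mod 43) ✓
The order of 13 is 21, so the subgroup it generates has 21 elements.
[(Z/43Z)^× : ⟨13⟩] = 42/21 = 2.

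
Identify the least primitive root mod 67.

φ(67) = 67 − 1 = 66 = 2 · 3 · 11.
Test candidates g = 2, 3, … against the prime factors q ∈ {2, 3, 11} of φ(67): g is a generator iff g^(66/q) ≢ 1 for every such q.
g = 2: 2^33 ≡ 66; 2^22 ≡ 37; 2^6 ≡ 64 — none is 1, so 2 is a primitive root.
So 2 is the smallest generator of (Z/67Z)^×.

2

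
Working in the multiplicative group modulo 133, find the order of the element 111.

18

Since 111 ∈ (Z/133Z)^×, its order divides φ(133) = φ(7·19) = (7−1)·(19−1) = 6·18 = 108 = 2^2 · 3^3.
Divisors of 108: 1, 2, 3, 4, 6, 9, 12, 18, 27, 36, 54, 108.
Evaluate successive powers at the divisors of 108:
111^1 ≡ 111 (mod 133)
111^2 ≡ 85 (mod 133)
111^3 ≡ 125 (mod 133)
111^4 ≡ 43 (mod 133)
111^6 ≡ 64 (mod 133)
111^9 ≡ 20 (mod 133)
111^12 ≡ 106 (mod 133)
111^18 ≡ 1 (mod 133) ✓
Therefore the multiplicative order of 111 modulo 133 is 18.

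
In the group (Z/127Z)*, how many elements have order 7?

φ(127) = 127 − 1 = 126 = 2 · 3^2 · 7.
Since (Z/127Z)^× is cyclic of order 126, the number of elements of order d is φ(d) when d | 126 and 0 otherwise.
7 | 126, and φ(7) = 7 − 1 = 6.

6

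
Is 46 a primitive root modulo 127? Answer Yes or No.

Yes

φ(127) = 127 − 1 = 126 = 2 · 3^2 · 7.
Test 46^(126/q) mod 127 for each prime factor q of 126:
46^63 ≡ 126 (mod 127)  [q = 2: ≢ 1 ✓]
46^42 ≡ 107 (mod 127)  [q = 3: ≢ 1 ✓]
46^18 ≡ 2 (mod 127)  [q = 7: ≢ 1 ✓]
Every test exponent gives a nontrivial residue, hence 46 generates the full group.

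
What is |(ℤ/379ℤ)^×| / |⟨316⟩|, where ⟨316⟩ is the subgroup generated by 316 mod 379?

Since 316 ∈ (Z/379Z)^×, its order divides φ(379) = 379 − 1 = 378 = 2 · 3^3 · 7.
Divisors of 378: 1, 2, 3, 6, 7, 9, 14, 18, 21, 27, 42, 54, 63, 126, 189, 378.
Test each divisor d:
316^1 ≡ 316 (mod 379)
316^2 ≡ 179 (mod 379)
316^3 ≡ 93 (mod 379)
316^6 ≡ 311 (mod 379)
316^7 ≡ 115 (mod 379)
316^9 ≡ 119 (mod 379)
316^14 ≡ 339 (mod 379)
316^18 ≡ 138 (mod 379)
316^21 ≡ 327 (mod 379)
316^27 ≡ 125 (mod 379)
316^42 ≡ 51 (mod 379)
316^54 ≡ 86 (mod 379)
316^63 ≡ 1 (mod 379) ✓
The order of 316 is 63, so the subgroup it generates has 63 elements.
Index = |(Z/379Z)^×| / |⟨316⟩| = 378 / 63 = 6.

6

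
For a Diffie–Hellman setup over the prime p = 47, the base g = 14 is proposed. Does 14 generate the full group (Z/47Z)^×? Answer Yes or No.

No

φ(47) = 47 − 1 = 46 = 2 · 23.
An element g generates (Z/47Z)^× iff g^(46/q) ≢ 1 (mod 47) for each prime q ∈ {2, 23}.
14^23 ≡ 1 (mod 47)  [q = 2: ≡ 1 ✗]
14^2 ≡ 8 (mod 47)  [q = 23: ≢ 1 ✓]
Since 14^23 ≡ 1, the order of 14 divides 23 < 46, so 14 is not a primitive root.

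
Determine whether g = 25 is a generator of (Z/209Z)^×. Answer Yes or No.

209 = 11 · 19 is a product of two distinct odd primes, so (Z/209Z)^× ≅ (Z/11Z)^× × (Z/19Z)^× is not cyclic.
No primitive root modulo 209 exists; in particular 25 is not one.

No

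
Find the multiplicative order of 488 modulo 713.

ord(488) | φ(713) = φ(23·31) = (23−1)·(31−1) = 22·30 = 660 = 2^2 · 3 · 5 · 11.
Divisors of 660: 1, 2, 3, 4, 5, 6, 10, 11, 12, 15, 20, 22, 30, 33, 44, 55, 60, 66, 110, 132, 165, 220, 330, 660.
Test each divisor d:
488^1 ≡ 488 (mod 713)
488^2 ≡ 2 (mod 713)
488^3 ≡ 263 (mod 713)
488^4 ≡ 4 (mod 713)
488^5 ≡ 526 (mod 713)
488^6 ≡ 8 (mod 713)
488^10 ≡ 32 (mod 713)
488^11 ≡ 643 (mod 713)
488^12 ≡ 64 (mod 713)
488^15 ≡ 433 (mod 713)
488^20 ≡ 311 (mod 713)
488^22 ≡ 622 (mod 713)
488^30 ≡ 683 (mod 713)
488^33 ≡ 666 (mod 713)
488^44 ≡ 438 (mod 713)
488^55 ≡ 712 (mod 713)
488^60 ≡ 187 (mod 713)
488^66 ≡ 70 (mod 713)
488^110 ≡ 1 (mod 713) ✓
Therefore the multiplicative order of 488 modulo 713 is 110.

110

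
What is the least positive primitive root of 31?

φ(31) = 31 − 1 = 30 = 2 · 3 · 5.
Test candidates g = 2, 3, … against the prime factors q ∈ {2, 3, 5} of φ(31): g is a generator iff g^(30/q) ≢ 1 for every such q.
g = 2: 2^15 ≡ 1 — hits 1, so not a primitive root.
g = 3: 3^15 ≡ 30; 3^10 ≡ 25; 3^6 ≡ 16 — none is 1, so 3 is a primitive root.
So 3 is the smallest generator of (Z/31Z)^×.

3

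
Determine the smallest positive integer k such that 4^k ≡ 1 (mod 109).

18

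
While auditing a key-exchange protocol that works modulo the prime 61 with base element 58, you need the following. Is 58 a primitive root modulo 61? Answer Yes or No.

φ(61) = 61 − 1 = 60 = 2^2 · 3 · 5.
It suffices to check that the order of 58 is not a proper divisor of 60: compute 58^(60/q) for q ∈ {2, 3, 5}.
58^30 ≡ 1 (mod 61)  [q = 2: ≡ 1 ✗]
58^20 ≡ 1 (mod 61)  [q = 3: ≡ 1 ✗]
58^12 ≡ 9 (mod 61)  [q = 5: ≢ 1 ✓]
Since 58^30 ≡ 1, the order of 58 divides 30 < 60, so 58 is not a primitive root.

No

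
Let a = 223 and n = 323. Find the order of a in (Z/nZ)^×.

The order of 223 must divide φ(323) = φ(17·19) = (17−1)·(19−1) = 16·18 = 288 = 2^5 · 3^2.
Divisors of 288: 1, 2, 3, 4, 6, 8, 9, 12, 16, 18, 24, 32, 36, 48, 72, 96, 144, 288.
Evaluate successive powers at the divisors of 288:
223^1 ≡ 223 (mod 323)
223^2 ≡ 310 (mod 323)
223^3 ≡ 8 (mod 323)
223^4 ≡ 169 (mod 323)
223^6 ≡ 64 (mod 323)
223^8 ≡ 137 (mod 323)
223^9 ≡ 189 (mod 323)
223^12 ≡ 220 (mod 323)
223^16 ≡ 35 (mod 323)
223^18 ≡ 191 (mod 323)
223^24 ≡ 273 (mod 323)
223^32 ≡ 256 (mod 323)
223^36 ≡ 305 (mod 323)
223^48 ≡ 239 (mod 323)
223^72 ≡ 1 (mod 323) ✓
So ord_323(223) = 72.

72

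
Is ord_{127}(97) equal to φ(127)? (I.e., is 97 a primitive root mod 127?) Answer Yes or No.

φ(127) = 127 − 1 = 126 = 2 · 3^2 · 7.
Test 97^(126/q) mod 127 for each prime factor q of 126:
97^63 ≡ 126 (mod 127)  [q = 2: ≢ 1 ✓]
97^42 ≡ 107 (mod 127)  [q = 3: ≢ 1 ✓]
97^18 ≡ 32 (mod 127)  [q = 7: ≢ 1 ✓]
None equal 1, so ord_127(97) = 126: 97 is a primitive root.

Yes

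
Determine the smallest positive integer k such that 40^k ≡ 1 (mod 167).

The order of 40 must divide φ(167) = 167 − 1 = 166 = 2 · 83.
Divisors of 166: 1, 2, 83, 166.
Test each divisor d:
40^1 ≡ 40
40^2 ≡ 97
40^83 ≡ 166
40^166 ≡ 1
Therefore the multiplicative order of 40 modulo 167 is 166.

166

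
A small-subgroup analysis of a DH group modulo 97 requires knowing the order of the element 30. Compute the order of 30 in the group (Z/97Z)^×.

32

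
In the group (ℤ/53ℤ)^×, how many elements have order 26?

12

φ(53) = 53 − 1 = 52 = 2^2 · 13.
(Z/53Z)^× is cyclic (|G| = 52); a cyclic group of order m has exactly φ(d) elements of each order d | m, and none otherwise.
26 = 2 · 13 divides 52, and φ(26) = 12.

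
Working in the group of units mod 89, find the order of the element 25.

22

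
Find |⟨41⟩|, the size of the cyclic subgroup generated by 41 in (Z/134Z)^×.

66

Since 41 ∈ (Z/134Z)^×, its order divides φ(134) = φ(2)·φ(67) = 1·66 = 66 = 2 · 3 · 11.
Divisors of 66: 1, 2, 3, 6, 11, 22, 33, 66.
Compute 41^d (mod 134) for the divisors d until we hit 1:
41^1 ≡ 41 (mod 134)
41^2 ≡ 73 (mod 134)
41^3 ≡ 45 (mod 134)
41^6 ≡ 15 (mod 134)
41^11 ≡ 97 (mod 134)
41^22 ≡ 29 (mod 134)
41^33 ≡ 133 (mod 134)
41^66 ≡ 1 (mod 134) ✓
The smallest such exponent is 66, so the order of 41 is 66.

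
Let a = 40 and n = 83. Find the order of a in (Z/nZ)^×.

41

The order of 40 must divide φ(83) = 83 − 1 = 82 = 2 · 41.
Divisors of 82: 1, 2, 41, 82.
Check 40^d mod 83 for each divisor in increasing order:
40^1 ≡ 40 (mod 83)
40^2 ≡ 23 (mod 83)
40^41 ≡ 1 (mod 83) ✓
So ord_83(40) = 41.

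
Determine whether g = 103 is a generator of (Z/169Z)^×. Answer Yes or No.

No

φ(169) = φ(13^2) = 13·(13−1) = 156 = 2^2 · 3 · 13.
An element g generates (Z/169Z)^× iff g^(156/q) ≢ 1 (mod 169) for each prime q ∈ {2, 3, 13}.
103^78 ≡ 1 (mod 169)  [q = 2: ≡ 1 ✗]
103^52 ≡ 1 (mod 169)  [q = 3: ≡ 1 ✗]
103^12 ≡ 105 (mod 169)  [q = 13: ≢ 1 ✓]
Since 103^78 ≡ 1, the order of 103 divides 78 < 156, so 103 is not a primitive root.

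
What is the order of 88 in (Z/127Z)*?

63

Since 88 ∈ (Z/127Z)^×, its order divides φ(127) = 127 − 1 = 126 = 2 · 3^2 · 7.
Divisors of 126: 1, 2, 3, 6, 7, 9, 14, 18, 21, 42, 63, 126.
Compute 88^d (mod 127) for the divisors d until we hit 1:
88^1 ≡ 88 (mod 127)
88^2 ≡ 124 (mod 127)
88^3 ≡ 117 (mod 127)
88^6 ≡ 100 (mod 127)
88^7 ≡ 37 (mod 127)
88^9 ≡ 16 (mod 127)
88^14 ≡ 99 (mod 127)
88^18 ≡ 2 (mod 127)
88^21 ≡ 107 (mod 127)
88^42 ≡ 19 (mod 127)
88^63 ≡ 1 (mod 127) ✓
The smallest such exponent is 63, so the order of 88 is 63.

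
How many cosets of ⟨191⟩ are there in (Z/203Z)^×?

14

ord(191) | φ(203) = φ(7·29) = (7−1)·(29−1) = 6·28 = 168 = 2^3 · 3 · 7.
Divisors of 168: 1, 2, 3, 4, 6, 7, 8, 12, 14, 21, 24, 28, 42, 56, 84, 168.
Compute 191^d (mod 203) for the divisors d until we hit 1:
191^1 ≡ 191 (mod 203)
191^2 ≡ 144 (mod 203)
191^3 ≡ 99 (mod 203)
191^4 ≡ 30 (mod 203)
191^6 ≡ 57 (mod 203)
191^7 ≡ 128 (mod 203)
191^8 ≡ 88 (mod 203)
191^12 ≡ 1 (mod 203) ✓
So ord_203(191) = 12, hence |⟨191⟩| = 12.
[(Z/203Z)^× : ⟨191⟩] = 168/12 = 14.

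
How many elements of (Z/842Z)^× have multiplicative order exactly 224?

0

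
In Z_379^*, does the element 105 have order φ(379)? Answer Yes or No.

No

φ(379) = 379 − 1 = 378 = 2 · 3^3 · 7.
105 is a primitive root mod 379 iff 105^(φ(379)/q) ≢ 1 for every prime q | φ(379), i.e. q ∈ {2, 3, 7}.
105^189 ≡ 1 (mod 379)  [q = 2: ≡ 1 ✗]
105^126 ≡ 327 (mod 379)  [q = 3: ≢ 1 ✓]
105^54 ≡ 86 (mod 379)  [q = 7: ≢ 1 ✓]
105^189 ≡ 1 shows ord(105) | 189, strictly less than φ(379); not a primitive root.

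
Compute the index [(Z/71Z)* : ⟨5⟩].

14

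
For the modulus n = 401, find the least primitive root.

3

φ(401) = 401 − 1 = 400 = 2^4 · 5^2.
g is a primitive root iff g^(400/q) ≢ 1 (mod 401) for each prime q ∈ {2, 5}.
g = 2: 2^200 ≡ 1 — hits 1, so not a primitive root.
g = 3: 3^200 ≡ 400; 3^80 ≡ 72 — none is 1, so 3 is a primitive root.
Hence the least primitive root of 401 is 3.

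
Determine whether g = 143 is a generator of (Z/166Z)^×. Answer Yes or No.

Yes

φ(166) = φ(2)·φ(83) = 1·82 = 82 = 2 · 41.
Test 143^(82/q) mod 166 for each prime factor q of 82:
143^41 ≡ 165 (mod 166)  [q = 2: ≢ 1 ✓]
143^2 ≡ 31 (mod 166)  [q = 41: ≢ 1 ✓]
None equal 1, so ord_166(143) = 82: 143 is a primitive root.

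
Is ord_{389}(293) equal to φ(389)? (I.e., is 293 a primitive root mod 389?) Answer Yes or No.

φ(389) = 389 − 1 = 388 = 2^2 · 97.
It suffices to check that the order of 293 is not a proper divisor of 388: compute 293^(388/q) for q ∈ {2, 97}.
293^194 ≡ 1 (mod 389)  [q = 2: ≡ 1 ✗]
293^4 ≡ 7 (mod 389)  [q = 97: ≢ 1 ✓]
The check at q = 2 fails, so 293 generates a proper subgroup.

No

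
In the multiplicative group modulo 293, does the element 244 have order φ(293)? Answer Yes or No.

No

φ(293) = 293 − 1 = 292 = 2^2 · 73.
An element g generates (Z/293Z)^× iff g^(292/q) ≢ 1 (mod 293) for each prime q ∈ {2, 73}.
244^146 ≡ 1 (mod 293)  [q = 2: ≡ 1 ✗]
244^4 ≡ 26 (mod 293)  [q = 73: ≢ 1 ✓]
Since 244^146 ≡ 1, the order of 244 divides 146 < 292, so 244 is not a primitive root.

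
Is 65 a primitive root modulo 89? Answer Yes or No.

Yes

φ(89) = 89 − 1 = 88 = 2^3 · 11.
65 is a primitive root mod 89 iff 65^(φ(89)/q) ≢ 1 for every prime q | φ(89), i.e. q ∈ {2, 11}.
65^44 ≡ 88 (mod 89)  [q = 2: ≢ 1 ✓]
65^8 ≡ 78 (mod 89)  [q = 11: ≢ 1 ✓]
Every test exponent gives a nontrivial residue, hence 65 generates the full group.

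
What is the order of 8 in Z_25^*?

20

The order of 8 must divide φ(25) = φ(5^2) = 5·(5−1) = 20 = 2^2 · 5.
Divisors of 20: 1, 2, 4, 5, 10, 20.
Check 8^d mod 25 for each divisor in increasing order:
8^1 ≡ 8
8^2 ≡ 14
8^4 ≡ 21
8^5 ≡ 18
8^10 ≡ 24
8^20 ≡ 1
Therefore the multiplicative order of 8 modulo 25 is 20.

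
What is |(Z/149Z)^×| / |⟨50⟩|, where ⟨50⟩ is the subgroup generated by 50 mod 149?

1

By Lagrange's theorem, ord_149(50) divides φ(149) = 149 − 1 = 148 = 2^2 · 37.
Divisors of 148: 1, 2, 4, 37, 74, 148.
Test each divisor d:
50^1 ≡ 50
50^2 ≡ 116
50^4 ≡ 46
50^37 ≡ 105
50^74 ≡ 148
50^148 ≡ 1
So ord_149(50) = 148, hence |⟨50⟩| = 148.
Index = |(Z/149Z)^×| / |⟨50⟩| = 148 / 148 = 1.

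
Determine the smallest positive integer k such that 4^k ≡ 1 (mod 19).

9

The order of 4 must divide φ(19) = 19 − 1 = 18 = 2 · 3^2.
Divisors of 18: 1, 2, 3, 6, 9, 18.
Evaluate successive powers at the divisors of 18:
4^1 ≡ 4 (mod 19)
4^2 ≡ 16 (mod 19)
4^3 ≡ 7 (mod 19)
4^6 ≡ 11 (mod 19)
4^9 ≡ 1 (mod 19) ✓
The smallest such exponent is 9, so the order of 4 is 9.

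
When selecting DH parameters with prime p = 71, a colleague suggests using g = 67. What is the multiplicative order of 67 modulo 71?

70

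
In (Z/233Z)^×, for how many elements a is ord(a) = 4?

φ(233) = 233 − 1 = 232 = 2^3 · 29.
(Z/233Z)^× is cyclic (|G| = 232); a cyclic group of order m has exactly φ(d) elements of each order d | m, and none otherwise.
4 = 2^2 divides 232, and φ(4) = 2.

2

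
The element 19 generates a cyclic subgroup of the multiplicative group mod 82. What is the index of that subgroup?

ord(19) | φ(82) = φ(2)·φ(41) = 1·40 = 40 = 2^3 · 5.
Divisors of 40: 1, 2, 4, 5, 8, 10, 20, 40.
Test each divisor d:
19^1 ≡ 19 (mod 82)
19^2 ≡ 33 (mod 82)
19^4 ≡ 23 (mod 82)
19^5 ≡ 27 (mod 82)
19^8 ≡ 37 (mod 82)
19^10 ≡ 73 (mod 82)
19^20 ≡ 81 (mod 82)
19^40 ≡ 1 (mod 82) ✓
The order of 19 is 40, so the subgroup it generates has 40 elements.
[(Z/82Z)^× : ⟨19⟩] = 40/40 = 1.

1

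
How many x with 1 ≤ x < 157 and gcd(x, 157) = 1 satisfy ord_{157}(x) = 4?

2

φ(157) = 157 − 1 = 156 = 2^2 · 3 · 13.
In a cyclic group of order 156, there are φ(d) elements of order d for each divisor d of 156, and zero for non-divisors.
4 = 2^2 divides 156, and φ(4) = 2.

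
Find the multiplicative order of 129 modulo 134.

By Lagrange's theorem, ord_134(129) divides φ(134) = φ(2)·φ(67) = 1·66 = 66 = 2 · 3 · 11.
Divisors of 66: 1, 2, 3, 6, 11, 22, 33, 66.
Check 129^d mod 134 for each divisor in increasing order:
129^1 ≡ 129
129^2 ≡ 25
129^3 ≡ 9
129^6 ≡ 81
129^11 ≡ 1
So ord_134(129) = 11.

11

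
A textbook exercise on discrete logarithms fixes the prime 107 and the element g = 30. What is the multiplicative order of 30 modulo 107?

53

Since 30 ∈ (Z/107Z)^×, its order divides φ(107) = 107 − 1 = 106 = 2 · 53.
Divisors of 106: 1, 2, 53, 106.
Check 30^d mod 107 for each divisor in increasing order:
30^1 ≡ 30
30^2 ≡ 44
30^53 ≡ 1
Hence ord(30) = 53.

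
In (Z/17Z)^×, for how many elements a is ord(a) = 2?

1

φ(17) = 17 − 1 = 16 = 2^4.
(Z/17Z)^× is cyclic (|G| = 16); a cyclic group of order m has exactly φ(d) elements of each order d | m, and none otherwise.
2 | 16, and φ(2) = 2 − 1 = 1.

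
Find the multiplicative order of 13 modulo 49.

14

By Lagrange's theorem, ord_49(13) divides φ(49) = φ(7^2) = 7·(7−1) = 42 = 2 · 3 · 7.
Divisors of 42: 1, 2, 3, 6, 7, 14, 21, 42.
Test each divisor d:
13^1 ≡ 13
13^2 ≡ 22
13^3 ≡ 41
13^6 ≡ 15
13^7 ≡ 48
13^14 ≡ 1
Therefore the multiplicative order of 13 modulo 49 is 14.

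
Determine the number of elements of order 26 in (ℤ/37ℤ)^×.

0

φ(37) = 37 − 1 = 36 = 2^2 · 3^2.
Since (Z/37Z)^× is cyclic of order 36, the number of elements of order d is φ(d) when d | 36 and 0 otherwise.
26 does not divide 36, so no element of (Z/37Z)^× has order 26.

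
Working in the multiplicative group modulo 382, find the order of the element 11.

Since 11 ∈ (Z/382Z)^×, its order divides φ(382) = φ(2)·φ(191) = 1·190 = 190 = 2 · 5 · 19.
Divisors of 190: 1, 2, 5, 10, 19, 38, 95, 190.
Compute 11^d (mod 382) for the divisors d until we hit 1:
11^1 ≡ 11
11^2 ≡ 121
11^5 ≡ 229
11^10 ≡ 107
11^19 ≡ 381
11^38 ≡ 1
Therefore the multiplicative order of 11 modulo 382 is 38.

38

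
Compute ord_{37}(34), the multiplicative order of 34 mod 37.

ord(34) | φ(37) = 37 − 1 = 36 = 2^2 · 3^2.
Divisors of 36: 1, 2, 3, 4, 6, 9, 12, 18, 36.
Compute 34^d (mod 37) for the divisors d until we hit 1:
34^1 ≡ 34
34^2 ≡ 9
34^3 ≡ 10
34^4 ≡ 7
34^6 ≡ 26
34^9 ≡ 1
Therefore the multiplicative order of 34 modulo 37 is 9.

9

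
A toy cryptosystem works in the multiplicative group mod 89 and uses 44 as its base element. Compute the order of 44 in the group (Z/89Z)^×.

By Lagrange's theorem, ord_89(44) divides φ(89) = 89 − 1 = 88 = 2^3 · 11.
Divisors of 88: 1, 2, 4, 8, 11, 22, 44, 88.
Evaluate successive powers at the divisors of 88:
44^1 ≡ 44 (mod 89)
44^2 ≡ 67 (mod 89)
44^4 ≡ 39 (mod 89)
44^8 ≡ 8 (mod 89)
44^11 ≡ 88 (mod 89)
44^22 ≡ 1 (mod 89) ✓
So ord_89(44) = 22.

22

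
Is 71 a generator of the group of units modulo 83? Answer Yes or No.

Yes

φ(83) = 83 − 1 = 82 = 2 · 41.
Test 71^(82/q) mod 83 for each prime factor q of 82:
71^41 ≡ 82 (mod 83)  [q = 2: ≢ 1 ✓]
71^2 ≡ 61 (mod 83)  [q = 41: ≢ 1 ✓]
Every test exponent gives a nontrivial residue, hence 71 generates the full group.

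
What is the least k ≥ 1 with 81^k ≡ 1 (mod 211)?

Since 81 ∈ (Z/211Z)^×, its order divides φ(211) = 211 − 1 = 210 = 2 · 3 · 5 · 7.
Divisors of 210: 1, 2, 3, 5, 6, 7, 10, 14, 15, 21, 30, 35, 42, 70, 105, 210.
Check 81^d mod 211 for each divisor in increasing order:
81^1 ≡ 81 (mod 211)
81^2 ≡ 20 (mod 211)
81^3 ≡ 143 (mod 211)
81^5 ≡ 117 (mod 211)
81^6 ≡ 193 (mod 211)
81^7 ≡ 19 (mod 211)
81^10 ≡ 185 (mod 211)
81^14 ≡ 150 (mod 211)
81^15 ≡ 123 (mod 211)
81^21 ≡ 107 (mod 211)
81^30 ≡ 148 (mod 211)
81^35 ≡ 14 (mod 211)
81^42 ≡ 55 (mod 211)
81^70 ≡ 196 (mod 211)
81^105 ≡ 1 (mod 211) ✓
Therefore the multiplicative order of 81 modulo 211 is 105.

105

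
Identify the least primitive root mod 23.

φ(23) = 23 − 1 = 22 = 2 · 11.
Test candidates g = 2, 3, … against the prime factors q ∈ {2, 11} of φ(23): g is a generator iff g^(22/q) ≢ 1 for every such q.
g = 2: 2^11 ≡ 1 — hits 1, so not a primitive root.
g = 3: 3^11 ≡ 1 — hits 1, so not a primitive root.
g = 4: 4^11 ≡ 1 — hits 1, so not a primitive root.
g = 5: 5^11 ≡ 22; 5^2 ≡ 2 — none is 1, so 5 is a primitive root.
The smallest primitive root modulo 23 is 5.

5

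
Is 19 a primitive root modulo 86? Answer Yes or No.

Yes

φ(86) = φ(2)·φ(43) = 1·42 = 42 = 2 · 3 · 7.
Test 19^(42/q) mod 86 for each prime factor q of 42:
19^21 ≡ 85 (mod 86)  [q = 2: ≢ 1 ✓]
19^14 ≡ 79 (mod 86)  [q = 3: ≢ 1 ✓]
19^6 ≡ 11 (mod 86)  [q = 7: ≢ 1 ✓]
None equal 1, so ord_86(19) = 42: 19 is a primitive root.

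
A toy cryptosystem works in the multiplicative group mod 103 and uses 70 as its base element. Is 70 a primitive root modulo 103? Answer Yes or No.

Yes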